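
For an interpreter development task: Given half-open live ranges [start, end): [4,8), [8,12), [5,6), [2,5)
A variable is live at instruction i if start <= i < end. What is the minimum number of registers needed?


Live ranges:
  Var0: [4, 8)
  Var1: [8, 12)
  Var2: [5, 6)
  Var3: [2, 5)
Sweep-line events (position, delta, active):
  pos=2 start -> active=1
  pos=4 start -> active=2
  pos=5 end -> active=1
  pos=5 start -> active=2
  pos=6 end -> active=1
  pos=8 end -> active=0
  pos=8 start -> active=1
  pos=12 end -> active=0
Maximum simultaneous active: 2
Minimum registers needed: 2

2


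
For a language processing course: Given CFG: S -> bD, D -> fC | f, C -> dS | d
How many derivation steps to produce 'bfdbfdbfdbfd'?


Grammar: S -> bD, D -> fC | f, C -> dS | d
Deriving 'bfdbfdbfdbfd':
Step 1: S -> bD => bD
Step 2: D -> fC => bfC
Step 3: C -> dS => bfdS
Step 4: S -> bD => bfdbD
Step 5: D -> fC => bfdbfC
Step 6: C -> dS => bfdbfdS
Step 7: S -> bD => bfdbfdbD
Step 8: D -> fC => bfdbfdbfC
Step 9: C -> dS => bfdbfdbfdS
Step 10: S -> bD => bfdbfdbfdbD
Step 11: D -> fC => bfdbfdbfdbfC
Step 12: C -> d => bfdbfdbfdbfd
Total derivation steps: 12

12


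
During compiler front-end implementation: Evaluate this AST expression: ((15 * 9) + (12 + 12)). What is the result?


Expression: ((15 * 9) + (12 + 12))
Evaluating step by step:
  15 * 9 = 135
  12 + 12 = 24
  135 + 24 = 159
Result: 159

159


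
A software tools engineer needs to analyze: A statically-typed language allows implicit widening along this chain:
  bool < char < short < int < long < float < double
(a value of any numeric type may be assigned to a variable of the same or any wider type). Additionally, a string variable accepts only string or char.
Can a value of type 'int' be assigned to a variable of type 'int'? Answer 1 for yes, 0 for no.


Target variable type: int
Source value type: int
Numeric ranks: int=3, int=3
Widening allowed iff rank(source) <= rank(target): 3 <= 3? Yes
Result: 1

1


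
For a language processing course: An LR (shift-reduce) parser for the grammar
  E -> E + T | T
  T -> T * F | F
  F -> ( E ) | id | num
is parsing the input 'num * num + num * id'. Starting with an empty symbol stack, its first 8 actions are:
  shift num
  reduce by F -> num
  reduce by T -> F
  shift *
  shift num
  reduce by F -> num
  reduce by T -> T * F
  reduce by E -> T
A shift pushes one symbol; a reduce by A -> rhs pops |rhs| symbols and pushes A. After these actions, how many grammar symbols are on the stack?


Tracking the symbol stack through each action:
  Action 1: shift 'num' : push -> stack = [num] (size 1)
  Action 2: reduce by F -> num : pop 1, push F -> stack = [F] (size 1)
  Action 3: reduce by T -> F : pop 1, push T -> stack = [T] (size 1)
  Action 4: shift '*' : push -> stack = [T, *] (size 2)
  Action 5: shift 'num' : push -> stack = [T, *, num] (size 3)
  Action 6: reduce by F -> num : pop 1, push F -> stack = [T, *, F] (size 3)
  Action 7: reduce by T -> T * F : pop 3, push T -> stack = [T] (size 1)
  Action 8: reduce by E -> T : pop 1, push E -> stack = [E] (size 1)
Final stack size: 1

1


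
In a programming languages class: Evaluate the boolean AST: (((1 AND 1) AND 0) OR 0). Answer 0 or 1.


Step 1: Evaluate inner node
  1 AND 1 = 1
Step 2: Evaluate next node
  1 AND 0 = 0
Step 3: Evaluate root node
  0 OR 0 = 0

0


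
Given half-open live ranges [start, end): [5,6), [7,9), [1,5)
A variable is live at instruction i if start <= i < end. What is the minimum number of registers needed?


Live ranges:
  Var0: [5, 6)
  Var1: [7, 9)
  Var2: [1, 5)
Sweep-line events (position, delta, active):
  pos=1 start -> active=1
  pos=5 end -> active=0
  pos=5 start -> active=1
  pos=6 end -> active=0
  pos=7 start -> active=1
  pos=9 end -> active=0
Maximum simultaneous active: 1
Minimum registers needed: 1

1


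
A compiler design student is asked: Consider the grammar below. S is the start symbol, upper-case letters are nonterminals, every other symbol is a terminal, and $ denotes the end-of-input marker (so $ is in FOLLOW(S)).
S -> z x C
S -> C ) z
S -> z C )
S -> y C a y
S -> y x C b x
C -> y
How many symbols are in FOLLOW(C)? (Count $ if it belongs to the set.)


S is the start symbol and does not occur in any rule body, so FOLLOW(S) = {$}.
Examining every occurrence of C in a rule body:
  S -> z x C : C is at the right end -> add FOLLOW(S) = {$}
  S -> C ) z : C is followed by terminal ')' -> add ')'
  S -> z C ) : C is followed by terminal ')' -> add ')' (already in the set)
  S -> y C a y : C is followed by terminal 'a' -> add 'a'
  S -> y x C b x : C is followed by terminal 'b' -> add 'b'
  C -> y : C does not occur in the body -> contributes nothing
FOLLOW(C) = {), a, b, $}
Count: 4

4


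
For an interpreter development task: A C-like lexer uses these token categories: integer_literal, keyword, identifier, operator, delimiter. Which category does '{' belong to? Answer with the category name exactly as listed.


Token: '{'
Checking categories:
  identifier: no
  integer_literal: no
  operator: no
  keyword: no
  delimiter: YES
Category: delimiter

delimiter


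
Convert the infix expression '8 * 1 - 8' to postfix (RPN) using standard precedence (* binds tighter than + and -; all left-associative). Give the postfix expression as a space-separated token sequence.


Applying the shunting-yard algorithm:
  Operand 8 -> output
  Push '*' onto operator stack -> op-stack: [*]
  Operand 1 -> output
  See '-' (prec 1); top '*' (prec 2) >= it -> pop '*' to output
  Push '-' onto operator stack -> op-stack: [-]
  Operand 8 -> output
  End of input: pop '-' to output
Postfix result: 8 1 * 8 -

8 1 * 8 -


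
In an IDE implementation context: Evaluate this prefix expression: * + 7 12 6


Parsing prefix expression: * + 7 12 6
Step 1: Innermost operation '+ 7 12'
  7 + 12 = 19
Step 2: Outer operation '* [19] 6'
  19 * 6 = 114

114


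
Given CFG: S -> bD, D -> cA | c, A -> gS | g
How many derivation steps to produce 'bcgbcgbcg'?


Grammar: S -> bD, D -> cA | c, A -> gS | g
Deriving 'bcgbcgbcg':
Step 1: S -> bD => bD
Step 2: D -> cA => bcA
Step 3: A -> gS => bcgS
Step 4: S -> bD => bcgbD
Step 5: D -> cA => bcgbcA
Step 6: A -> gS => bcgbcgS
Step 7: S -> bD => bcgbcgbD
Step 8: D -> cA => bcgbcgbcA
Step 9: A -> g => bcgbcgbcg
Total derivation steps: 9

9


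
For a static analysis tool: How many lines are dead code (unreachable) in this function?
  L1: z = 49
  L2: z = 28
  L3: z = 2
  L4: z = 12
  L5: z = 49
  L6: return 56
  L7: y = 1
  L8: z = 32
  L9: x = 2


Analyzing control flow:
  L1: reachable (before return)
  L2: reachable (before return)
  L3: reachable (before return)
  L4: reachable (before return)
  L5: reachable (before return)
  L6: reachable (return statement)
  L7: DEAD (after return at L6)
  L8: DEAD (after return at L6)
  L9: DEAD (after return at L6)
Return at L6, total lines = 9
Dead lines: L7 through L9
Count: 3

3


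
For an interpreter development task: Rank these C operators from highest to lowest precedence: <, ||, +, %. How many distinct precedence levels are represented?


Looking up precedence for each operator:
  < -> precedence 4
  || -> precedence 1
  + -> precedence 5
  % -> precedence 6
Sorted highest to lowest: %, +, <, ||
Distinct precedence values: [6, 5, 4, 1]
Number of distinct levels: 4

4


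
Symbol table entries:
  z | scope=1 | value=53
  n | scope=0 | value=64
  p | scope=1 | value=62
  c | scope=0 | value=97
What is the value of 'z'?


Searching symbol table for 'z':
  z | scope=1 | value=53 <- MATCH
  n | scope=0 | value=64
  p | scope=1 | value=62
  c | scope=0 | value=97
Found 'z' at scope 1 with value 53

53


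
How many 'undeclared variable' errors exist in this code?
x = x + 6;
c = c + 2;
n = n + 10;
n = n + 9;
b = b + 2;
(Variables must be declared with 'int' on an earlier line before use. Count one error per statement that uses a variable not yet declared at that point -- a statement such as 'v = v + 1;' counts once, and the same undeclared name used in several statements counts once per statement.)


Scanning code line by line:
  Line 1: use 'x' -> ERROR (undeclared)
  Line 2: use 'c' -> ERROR (undeclared)
  Line 3: use 'n' -> ERROR (undeclared)
  Line 4: use 'n' -> ERROR (undeclared)
  Line 5: use 'b' -> ERROR (undeclared)
Total undeclared variable errors: 5

5


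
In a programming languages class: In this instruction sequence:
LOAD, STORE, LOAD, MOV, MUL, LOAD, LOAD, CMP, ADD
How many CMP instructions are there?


Scanning instruction sequence for CMP:
  Position 1: LOAD
  Position 2: STORE
  Position 3: LOAD
  Position 4: MOV
  Position 5: MUL
  Position 6: LOAD
  Position 7: LOAD
  Position 8: CMP <- MATCH
  Position 9: ADD
Matches at positions: [8]
Total CMP count: 1

1


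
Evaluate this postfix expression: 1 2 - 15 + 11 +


Processing tokens left to right:
Push 1, Push 2
Pop 1 and 2, compute 1 - 2 = -1, push -1
Push 15
Pop -1 and 15, compute -1 + 15 = 14, push 14
Push 11
Pop 14 and 11, compute 14 + 11 = 25, push 25
Stack result: 25

25


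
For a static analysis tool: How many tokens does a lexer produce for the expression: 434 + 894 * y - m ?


Scanning '434 + 894 * y - m'
Token 1: '434' -> integer_literal
Token 2: '+' -> operator
Token 3: '894' -> integer_literal
Token 4: '*' -> operator
Token 5: 'y' -> identifier
Token 6: '-' -> operator
Token 7: 'm' -> identifier
Total tokens: 7

7


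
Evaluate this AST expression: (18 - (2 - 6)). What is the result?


Expression: (18 - (2 - 6))
Evaluating step by step:
  2 - 6 = -4
  18 - -4 = 22
Result: 22

22


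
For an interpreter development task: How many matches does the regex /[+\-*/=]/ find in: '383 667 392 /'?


Pattern: /[+\-*/=]/ (operators)
Input: '383 667 392 /'
Scanning for matches:
  Match 1: '/'
Total matches: 1

1


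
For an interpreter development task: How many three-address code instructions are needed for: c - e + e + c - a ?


Expression: c - e + e + c - a
Generating three-address code (respecting * over +/- precedence):
  Instruction 1: t1 = c - e
  Instruction 2: t2 = t1 + e
  Instruction 3: t3 = t2 + c
  Instruction 4: t4 = t3 - a
Total instructions: 4

4


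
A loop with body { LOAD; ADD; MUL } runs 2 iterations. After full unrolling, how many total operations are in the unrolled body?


Loop body operations: LOAD, ADD, MUL (3 ops per iteration)
Unrolling 2 iterations:
  Iteration 1: LOAD, ADD, MUL (3 ops)
  Iteration 2: LOAD, ADD, MUL (3 ops)
Total: 2 iterations * 3 ops/iter = 6 operations

6


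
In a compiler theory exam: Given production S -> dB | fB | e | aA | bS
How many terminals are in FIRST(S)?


Production: S -> dB | fB | e | aA | bS
Examining each alternative for leading terminals:
  S -> dB : first terminal = 'd'
  S -> fB : first terminal = 'f'
  S -> e : first terminal = 'e'
  S -> aA : first terminal = 'a'
  S -> bS : first terminal = 'b'
FIRST(S) = {a, b, d, e, f}
Count: 5

5


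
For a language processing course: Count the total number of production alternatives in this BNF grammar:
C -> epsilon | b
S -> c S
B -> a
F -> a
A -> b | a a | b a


Counting alternatives per rule:
  C: 2 alternative(s)
  S: 1 alternative(s)
  B: 1 alternative(s)
  F: 1 alternative(s)
  A: 3 alternative(s)
Sum: 2 + 1 + 1 + 1 + 3 = 8

8


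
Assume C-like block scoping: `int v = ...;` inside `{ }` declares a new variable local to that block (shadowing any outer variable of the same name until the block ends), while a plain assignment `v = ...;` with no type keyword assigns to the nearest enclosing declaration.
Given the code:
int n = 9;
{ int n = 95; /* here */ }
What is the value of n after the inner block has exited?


Analyzing scoping rules:
Outer scope: declares n = 9
Inner block: 'int n = 95;' declares a NEW n that shadows the outer one
When the block exits the inner n goes out of scope; the outer n was never modified -> 9
Result: 9

9


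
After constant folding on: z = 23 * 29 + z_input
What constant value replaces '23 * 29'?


Identifying constant sub-expression:
  Original: z = 23 * 29 + z_input
  23 and 29 are both compile-time constants
  Evaluating: 23 * 29 = 667
  After folding: z = 667 + z_input

667


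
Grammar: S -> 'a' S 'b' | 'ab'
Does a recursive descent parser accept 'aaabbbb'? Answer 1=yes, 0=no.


Grammar accepts strings of the form a^n b^n (n >= 1)
Word: 'aaabbbb'
Counting: 3 a's and 4 b's
Check: 3 == 4? No
Mismatch: a-count != b-count
Rejected

0


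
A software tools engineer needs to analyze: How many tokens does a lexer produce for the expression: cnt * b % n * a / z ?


Scanning 'cnt * b % n * a / z'
Token 1: 'cnt' -> identifier
Token 2: '*' -> operator
Token 3: 'b' -> identifier
Token 4: '%' -> operator
Token 5: 'n' -> identifier
Token 6: '*' -> operator
Token 7: 'a' -> identifier
Token 8: '/' -> operator
Token 9: 'z' -> identifier
Total tokens: 9

9


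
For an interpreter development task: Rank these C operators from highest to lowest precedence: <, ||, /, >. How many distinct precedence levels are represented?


Looking up precedence for each operator:
  < -> precedence 4
  || -> precedence 1
  / -> precedence 6
  > -> precedence 4
Sorted highest to lowest: /, <, >, ||
Distinct precedence values: [6, 4, 1]
Number of distinct levels: 3

3


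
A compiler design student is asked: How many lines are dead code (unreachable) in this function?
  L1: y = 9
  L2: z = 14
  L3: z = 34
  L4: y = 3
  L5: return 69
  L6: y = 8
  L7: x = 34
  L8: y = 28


Analyzing control flow:
  L1: reachable (before return)
  L2: reachable (before return)
  L3: reachable (before return)
  L4: reachable (before return)
  L5: reachable (return statement)
  L6: DEAD (after return at L5)
  L7: DEAD (after return at L5)
  L8: DEAD (after return at L5)
Return at L5, total lines = 8
Dead lines: L6 through L8
Count: 3

3


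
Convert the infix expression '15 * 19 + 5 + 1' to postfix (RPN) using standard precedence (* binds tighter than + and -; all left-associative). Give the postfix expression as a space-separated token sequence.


Applying the shunting-yard algorithm:
  Operand 15 -> output
  Push '*' onto operator stack -> op-stack: [*]
  Operand 19 -> output
  See '+' (prec 1); top '*' (prec 2) >= it -> pop '*' to output
  Push '+' onto operator stack -> op-stack: [+]
  Operand 5 -> output
  See '+' (prec 1); top '+' (prec 1) >= it -> pop '+' to output
  Push '+' onto operator stack -> op-stack: [+]
  Operand 1 -> output
  End of input: pop '+' to output
Postfix result: 15 19 * 5 + 1 +

15 19 * 5 + 1 +


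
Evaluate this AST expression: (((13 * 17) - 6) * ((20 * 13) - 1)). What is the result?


Expression: (((13 * 17) - 6) * ((20 * 13) - 1))
Evaluating step by step:
  13 * 17 = 221
  221 - 6 = 215
  20 * 13 = 260
  260 - 1 = 259
  215 * 259 = 55685
Result: 55685

55685


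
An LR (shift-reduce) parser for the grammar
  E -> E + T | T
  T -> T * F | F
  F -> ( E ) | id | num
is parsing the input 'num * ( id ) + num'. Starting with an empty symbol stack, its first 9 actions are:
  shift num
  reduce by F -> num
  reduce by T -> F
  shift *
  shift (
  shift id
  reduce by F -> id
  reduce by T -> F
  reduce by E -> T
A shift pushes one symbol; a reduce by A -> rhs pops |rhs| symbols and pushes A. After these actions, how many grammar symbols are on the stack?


Tracking the symbol stack through each action:
  Action 1: shift 'num' : push -> stack = [num] (size 1)
  Action 2: reduce by F -> num : pop 1, push F -> stack = [F] (size 1)
  Action 3: reduce by T -> F : pop 1, push T -> stack = [T] (size 1)
  Action 4: shift '*' : push -> stack = [T, *] (size 2)
  Action 5: shift '(' : push -> stack = [T, *, (] (size 3)
  Action 6: shift 'id' : push -> stack = [T, *, (, id] (size 4)
  Action 7: reduce by F -> id : pop 1, push F -> stack = [T, *, (, F] (size 4)
  Action 8: reduce by T -> F : pop 1, push T -> stack = [T, *, (, T] (size 4)
  Action 9: reduce by E -> T : pop 1, push E -> stack = [T, *, (, E] (size 4)
Final stack size: 4

4


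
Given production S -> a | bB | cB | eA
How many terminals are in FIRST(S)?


Production: S -> a | bB | cB | eA
Examining each alternative for leading terminals:
  S -> a : first terminal = 'a'
  S -> bB : first terminal = 'b'
  S -> cB : first terminal = 'c'
  S -> eA : first terminal = 'e'
FIRST(S) = {a, b, c, e}
Count: 4

4


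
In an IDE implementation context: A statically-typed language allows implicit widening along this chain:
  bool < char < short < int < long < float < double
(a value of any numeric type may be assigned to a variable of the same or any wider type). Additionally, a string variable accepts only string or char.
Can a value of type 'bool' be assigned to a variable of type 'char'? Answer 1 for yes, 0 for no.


Target variable type: char
Source value type: bool
Numeric ranks: bool=0, char=1
Widening allowed iff rank(source) <= rank(target): 0 <= 1? Yes
Result: 1

1


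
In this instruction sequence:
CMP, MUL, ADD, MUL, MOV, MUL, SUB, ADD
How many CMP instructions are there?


Scanning instruction sequence for CMP:
  Position 1: CMP <- MATCH
  Position 2: MUL
  Position 3: ADD
  Position 4: MUL
  Position 5: MOV
  Position 6: MUL
  Position 7: SUB
  Position 8: ADD
Matches at positions: [1]
Total CMP count: 1

1


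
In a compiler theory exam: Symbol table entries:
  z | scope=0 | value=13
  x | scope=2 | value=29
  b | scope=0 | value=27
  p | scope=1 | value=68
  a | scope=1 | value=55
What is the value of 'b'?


Searching symbol table for 'b':
  z | scope=0 | value=13
  x | scope=2 | value=29
  b | scope=0 | value=27 <- MATCH
  p | scope=1 | value=68
  a | scope=1 | value=55
Found 'b' at scope 0 with value 27

27


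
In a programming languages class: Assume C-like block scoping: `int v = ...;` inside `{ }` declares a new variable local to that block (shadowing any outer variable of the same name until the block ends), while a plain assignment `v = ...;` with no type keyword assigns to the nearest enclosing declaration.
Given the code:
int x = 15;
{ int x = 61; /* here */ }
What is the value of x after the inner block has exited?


Analyzing scoping rules:
Outer scope: declares x = 15
Inner block: 'int x = 61;' declares a NEW x that shadows the outer one
When the block exits the inner x goes out of scope; the outer x was never modified -> 15
Result: 15

15


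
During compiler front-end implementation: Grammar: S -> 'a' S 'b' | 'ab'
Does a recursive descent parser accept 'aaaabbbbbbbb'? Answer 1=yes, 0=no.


Grammar accepts strings of the form a^n b^n (n >= 1)
Word: 'aaaabbbbbbbb'
Counting: 4 a's and 8 b's
Check: 4 == 8? No
Mismatch: a-count != b-count
Rejected

0


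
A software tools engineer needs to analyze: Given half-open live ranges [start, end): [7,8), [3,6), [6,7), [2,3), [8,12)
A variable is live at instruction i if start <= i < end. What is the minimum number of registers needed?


Live ranges:
  Var0: [7, 8)
  Var1: [3, 6)
  Var2: [6, 7)
  Var3: [2, 3)
  Var4: [8, 12)
Sweep-line events (position, delta, active):
  pos=2 start -> active=1
  pos=3 end -> active=0
  pos=3 start -> active=1
  pos=6 end -> active=0
  pos=6 start -> active=1
  pos=7 end -> active=0
  pos=7 start -> active=1
  pos=8 end -> active=0
  pos=8 start -> active=1
  pos=12 end -> active=0
Maximum simultaneous active: 1
Minimum registers needed: 1

1


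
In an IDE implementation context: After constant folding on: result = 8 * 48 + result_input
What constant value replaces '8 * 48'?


Identifying constant sub-expression:
  Original: result = 8 * 48 + result_input
  8 and 48 are both compile-time constants
  Evaluating: 8 * 48 = 384
  After folding: result = 384 + result_input

384


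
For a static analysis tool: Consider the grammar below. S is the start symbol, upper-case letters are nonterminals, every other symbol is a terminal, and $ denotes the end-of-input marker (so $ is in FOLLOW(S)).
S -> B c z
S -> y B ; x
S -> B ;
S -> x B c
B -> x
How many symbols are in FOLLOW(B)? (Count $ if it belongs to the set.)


S is the start symbol and does not occur in any rule body, so FOLLOW(S) = {$}.
Examining every occurrence of B in a rule body:
  S -> B c z : B is followed by terminal 'c' -> add 'c'
  S -> y B ; x : B is followed by terminal ';' -> add ';'
  S -> B ; : B is followed by terminal ';' -> add ';' (already in the set)
  S -> x B c : B is followed by terminal 'c' -> add 'c' (already in the set)
  B -> x : B does not occur in the body -> contributes nothing
FOLLOW(B) = {;, c}
Count: 2

2


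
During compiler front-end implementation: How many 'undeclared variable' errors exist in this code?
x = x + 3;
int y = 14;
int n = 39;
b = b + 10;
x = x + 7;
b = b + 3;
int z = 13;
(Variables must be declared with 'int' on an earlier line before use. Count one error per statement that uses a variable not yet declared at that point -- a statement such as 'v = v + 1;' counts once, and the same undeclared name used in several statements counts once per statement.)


Scanning code line by line:
  Line 1: use 'x' -> ERROR (undeclared)
  Line 2: declare 'y' -> declared = ['y']
  Line 3: declare 'n' -> declared = ['n', 'y']
  Line 4: use 'b' -> ERROR (undeclared)
  Line 5: use 'x' -> ERROR (undeclared)
  Line 6: use 'b' -> ERROR (undeclared)
  Line 7: declare 'z' -> declared = ['n', 'y', 'z']
Total undeclared variable errors: 4

4


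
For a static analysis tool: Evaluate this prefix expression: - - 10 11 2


Parsing prefix expression: - - 10 11 2
Step 1: Innermost operation '- 10 11'
  10 - 11 = -1
Step 2: Outer operation '- [-1] 2'
  -1 - 2 = -3

-3


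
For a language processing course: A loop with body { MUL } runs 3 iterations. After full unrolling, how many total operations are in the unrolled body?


Loop body operations: MUL (1 op per iteration)
Unrolling 3 iterations:
  Iteration 1: MUL (1 ops)
  Iteration 2: MUL (1 ops)
  Iteration 3: MUL (1 ops)
Total: 3 iterations * 1 ops/iter = 3 operations

3


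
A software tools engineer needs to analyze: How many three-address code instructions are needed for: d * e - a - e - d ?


Expression: d * e - a - e - d
Generating three-address code (respecting * over +/- precedence):
  Instruction 1: t1 = d * e
  Instruction 2: t2 = t1 - a
  Instruction 3: t3 = t2 - e
  Instruction 4: t4 = t3 - d
Total instructions: 4

4


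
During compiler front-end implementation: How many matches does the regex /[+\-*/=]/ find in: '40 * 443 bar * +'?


Pattern: /[+\-*/=]/ (operators)
Input: '40 * 443 bar * +'
Scanning for matches:
  Match 1: '*'
  Match 2: '*'
  Match 3: '+'
Total matches: 3

3


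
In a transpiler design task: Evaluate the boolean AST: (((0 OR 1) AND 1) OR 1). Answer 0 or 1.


Step 1: Evaluate inner node
  0 OR 1 = 1
Step 2: Evaluate next node
  1 AND 1 = 1
Step 3: Evaluate root node
  1 OR 1 = 1

1


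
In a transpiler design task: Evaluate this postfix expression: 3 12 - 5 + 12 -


Processing tokens left to right:
Push 3, Push 12
Pop 3 and 12, compute 3 - 12 = -9, push -9
Push 5
Pop -9 and 5, compute -9 + 5 = -4, push -4
Push 12
Pop -4 and 12, compute -4 - 12 = -16, push -16
Stack result: -16

-16


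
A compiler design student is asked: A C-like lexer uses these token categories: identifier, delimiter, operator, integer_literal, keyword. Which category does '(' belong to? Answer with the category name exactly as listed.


Token: '('
Checking categories:
  identifier: no
  integer_literal: no
  operator: no
  keyword: no
  delimiter: YES
Category: delimiter

delimiter


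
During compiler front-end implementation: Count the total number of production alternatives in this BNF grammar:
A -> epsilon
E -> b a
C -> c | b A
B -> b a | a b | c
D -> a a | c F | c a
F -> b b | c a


Counting alternatives per rule:
  A: 1 alternative(s)
  E: 1 alternative(s)
  C: 2 alternative(s)
  B: 3 alternative(s)
  D: 3 alternative(s)
  F: 2 alternative(s)
Sum: 1 + 1 + 2 + 3 + 3 + 2 = 12

12


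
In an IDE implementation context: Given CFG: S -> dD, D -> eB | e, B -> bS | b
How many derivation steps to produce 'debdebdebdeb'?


Grammar: S -> dD, D -> eB | e, B -> bS | b
Deriving 'debdebdebdeb':
Step 1: S -> dD => dD
Step 2: D -> eB => deB
Step 3: B -> bS => debS
Step 4: S -> dD => debdD
Step 5: D -> eB => debdeB
Step 6: B -> bS => debdebS
Step 7: S -> dD => debdebdD
Step 8: D -> eB => debdebdeB
Step 9: B -> bS => debdebdebS
Step 10: S -> dD => debdebdebdD
Step 11: D -> eB => debdebdebdeB
Step 12: B -> b => debdebdebdeb
Total derivation steps: 12

12


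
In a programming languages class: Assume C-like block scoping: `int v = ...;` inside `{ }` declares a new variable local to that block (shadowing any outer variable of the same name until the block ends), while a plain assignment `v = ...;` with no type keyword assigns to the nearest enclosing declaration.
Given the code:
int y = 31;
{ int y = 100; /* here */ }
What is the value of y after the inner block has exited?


Analyzing scoping rules:
Outer scope: declares y = 31
Inner block: 'int y = 100;' declares a NEW y that shadows the outer one
When the block exits the inner y goes out of scope; the outer y was never modified -> 31
Result: 31

31


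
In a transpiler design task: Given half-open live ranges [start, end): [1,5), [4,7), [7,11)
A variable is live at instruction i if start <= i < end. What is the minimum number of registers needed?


Live ranges:
  Var0: [1, 5)
  Var1: [4, 7)
  Var2: [7, 11)
Sweep-line events (position, delta, active):
  pos=1 start -> active=1
  pos=4 start -> active=2
  pos=5 end -> active=1
  pos=7 end -> active=0
  pos=7 start -> active=1
  pos=11 end -> active=0
Maximum simultaneous active: 2
Minimum registers needed: 2

2


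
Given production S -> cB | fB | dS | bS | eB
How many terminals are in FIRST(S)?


Production: S -> cB | fB | dS | bS | eB
Examining each alternative for leading terminals:
  S -> cB : first terminal = 'c'
  S -> fB : first terminal = 'f'
  S -> dS : first terminal = 'd'
  S -> bS : first terminal = 'b'
  S -> eB : first terminal = 'e'
FIRST(S) = {b, c, d, e, f}
Count: 5

5


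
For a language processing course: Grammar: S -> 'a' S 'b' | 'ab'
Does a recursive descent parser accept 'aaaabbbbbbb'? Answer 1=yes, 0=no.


Grammar accepts strings of the form a^n b^n (n >= 1)
Word: 'aaaabbbbbbb'
Counting: 4 a's and 7 b's
Check: 4 == 7? No
Mismatch: a-count != b-count
Rejected

0


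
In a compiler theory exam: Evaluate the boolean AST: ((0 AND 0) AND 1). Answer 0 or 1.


Step 1: Evaluate inner node
  0 AND 0 = 0
Step 2: Evaluate root node
  0 AND 1 = 0

0


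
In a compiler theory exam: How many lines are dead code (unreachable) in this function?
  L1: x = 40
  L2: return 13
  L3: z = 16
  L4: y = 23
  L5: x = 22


Analyzing control flow:
  L1: reachable (before return)
  L2: reachable (return statement)
  L3: DEAD (after return at L2)
  L4: DEAD (after return at L2)
  L5: DEAD (after return at L2)
Return at L2, total lines = 5
Dead lines: L3 through L5
Count: 3

3


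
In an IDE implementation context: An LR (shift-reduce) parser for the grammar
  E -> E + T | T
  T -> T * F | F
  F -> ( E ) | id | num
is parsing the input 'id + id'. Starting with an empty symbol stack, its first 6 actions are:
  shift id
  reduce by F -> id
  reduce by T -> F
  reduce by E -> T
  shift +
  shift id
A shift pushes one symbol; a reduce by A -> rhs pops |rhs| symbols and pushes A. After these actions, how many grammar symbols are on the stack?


Tracking the symbol stack through each action:
  Action 1: shift 'id' : push -> stack = [id] (size 1)
  Action 2: reduce by F -> id : pop 1, push F -> stack = [F] (size 1)
  Action 3: reduce by T -> F : pop 1, push T -> stack = [T] (size 1)
  Action 4: reduce by E -> T : pop 1, push E -> stack = [E] (size 1)
  Action 5: shift '+' : push -> stack = [E, +] (size 2)
  Action 6: shift 'id' : push -> stack = [E, +, id] (size 3)
Final stack size: 3

3


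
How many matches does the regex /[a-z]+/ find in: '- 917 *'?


Pattern: /[a-z]+/ (identifiers)
Input: '- 917 *'
Scanning for matches:
Total matches: 0

0


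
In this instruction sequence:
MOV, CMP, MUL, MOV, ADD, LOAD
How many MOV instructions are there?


Scanning instruction sequence for MOV:
  Position 1: MOV <- MATCH
  Position 2: CMP
  Position 3: MUL
  Position 4: MOV <- MATCH
  Position 5: ADD
  Position 6: LOAD
Matches at positions: [1, 4]
Total MOV count: 2

2


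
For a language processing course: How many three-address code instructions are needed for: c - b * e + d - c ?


Expression: c - b * e + d - c
Generating three-address code (respecting * over +/- precedence):
  Instruction 1: t1 = b * e
  Instruction 2: t2 = c - t1
  Instruction 3: t3 = t2 + d
  Instruction 4: t4 = t3 - c
Total instructions: 4

4


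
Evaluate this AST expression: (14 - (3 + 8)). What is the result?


Expression: (14 - (3 + 8))
Evaluating step by step:
  3 + 8 = 11
  14 - 11 = 3
Result: 3

3


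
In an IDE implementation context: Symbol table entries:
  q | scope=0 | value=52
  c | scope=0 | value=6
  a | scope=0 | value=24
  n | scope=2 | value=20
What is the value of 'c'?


Searching symbol table for 'c':
  q | scope=0 | value=52
  c | scope=0 | value=6 <- MATCH
  a | scope=0 | value=24
  n | scope=2 | value=20
Found 'c' at scope 0 with value 6

6


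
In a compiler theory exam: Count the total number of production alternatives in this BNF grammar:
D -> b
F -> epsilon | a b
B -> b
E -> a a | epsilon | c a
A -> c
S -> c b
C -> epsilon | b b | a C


Counting alternatives per rule:
  D: 1 alternative(s)
  F: 2 alternative(s)
  B: 1 alternative(s)
  E: 3 alternative(s)
  A: 1 alternative(s)
  S: 1 alternative(s)
  C: 3 alternative(s)
Sum: 1 + 2 + 1 + 3 + 1 + 1 + 3 = 12

12


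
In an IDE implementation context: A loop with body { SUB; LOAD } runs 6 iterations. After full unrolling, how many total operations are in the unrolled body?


Loop body operations: SUB, LOAD (2 ops per iteration)
Unrolling 6 iterations:
  Iteration 1: SUB, LOAD (2 ops)
  Iteration 2: SUB, LOAD (2 ops)
  Iteration 3: SUB, LOAD (2 ops)
  Iteration 4: SUB, LOAD (2 ops)
  Iteration 5: SUB, LOAD (2 ops)
  Iteration 6: SUB, LOAD (2 ops)
Total: 6 iterations * 2 ops/iter = 12 operations

12


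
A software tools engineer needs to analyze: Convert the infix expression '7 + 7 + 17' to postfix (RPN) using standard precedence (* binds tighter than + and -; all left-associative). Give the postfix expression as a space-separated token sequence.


Applying the shunting-yard algorithm:
  Operand 7 -> output
  Push '+' onto operator stack -> op-stack: [+]
  Operand 7 -> output
  See '+' (prec 1); top '+' (prec 1) >= it -> pop '+' to output
  Push '+' onto operator stack -> op-stack: [+]
  Operand 17 -> output
  End of input: pop '+' to output
Postfix result: 7 7 + 17 +

7 7 + 17 +


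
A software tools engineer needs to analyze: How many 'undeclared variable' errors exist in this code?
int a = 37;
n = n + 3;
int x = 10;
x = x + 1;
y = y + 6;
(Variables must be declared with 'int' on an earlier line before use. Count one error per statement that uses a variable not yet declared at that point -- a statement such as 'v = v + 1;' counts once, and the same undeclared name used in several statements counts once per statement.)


Scanning code line by line:
  Line 1: declare 'a' -> declared = ['a']
  Line 2: use 'n' -> ERROR (undeclared)
  Line 3: declare 'x' -> declared = ['a', 'x']
  Line 4: use 'x' -> OK (declared)
  Line 5: use 'y' -> ERROR (undeclared)
Total undeclared variable errors: 2

2


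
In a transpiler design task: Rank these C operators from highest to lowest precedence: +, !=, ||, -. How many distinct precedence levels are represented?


Looking up precedence for each operator:
  + -> precedence 5
  != -> precedence 3
  || -> precedence 1
  - -> precedence 5
Sorted highest to lowest: +, -, !=, ||
Distinct precedence values: [5, 3, 1]
Number of distinct levels: 3

3


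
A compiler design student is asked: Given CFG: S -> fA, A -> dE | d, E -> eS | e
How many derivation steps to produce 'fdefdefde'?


Grammar: S -> fA, A -> dE | d, E -> eS | e
Deriving 'fdefdefde':
Step 1: S -> fA => fA
Step 2: A -> dE => fdE
Step 3: E -> eS => fdeS
Step 4: S -> fA => fdefA
Step 5: A -> dE => fdefdE
Step 6: E -> eS => fdefdeS
Step 7: S -> fA => fdefdefA
Step 8: A -> dE => fdefdefdE
Step 9: E -> e => fdefdefde
Total derivation steps: 9

9


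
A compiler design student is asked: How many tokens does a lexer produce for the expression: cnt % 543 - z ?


Scanning 'cnt % 543 - z'
Token 1: 'cnt' -> identifier
Token 2: '%' -> operator
Token 3: '543' -> integer_literal
Token 4: '-' -> operator
Token 5: 'z' -> identifier
Total tokens: 5

5


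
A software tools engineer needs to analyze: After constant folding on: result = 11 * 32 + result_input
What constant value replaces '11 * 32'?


Identifying constant sub-expression:
  Original: result = 11 * 32 + result_input
  11 and 32 are both compile-time constants
  Evaluating: 11 * 32 = 352
  After folding: result = 352 + result_input

352


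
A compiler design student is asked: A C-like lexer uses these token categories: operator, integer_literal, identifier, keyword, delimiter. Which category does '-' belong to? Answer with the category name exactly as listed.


Token: '-'
Checking categories:
  identifier: no
  integer_literal: no
  operator: YES
  keyword: no
  delimiter: no
Category: operator

operator


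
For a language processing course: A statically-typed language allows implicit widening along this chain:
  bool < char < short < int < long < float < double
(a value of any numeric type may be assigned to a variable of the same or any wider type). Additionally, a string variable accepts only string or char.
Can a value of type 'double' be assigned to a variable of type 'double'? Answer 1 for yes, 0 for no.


Target variable type: double
Source value type: double
Numeric ranks: double=6, double=6
Widening allowed iff rank(source) <= rank(target): 6 <= 6? Yes
Result: 1

1


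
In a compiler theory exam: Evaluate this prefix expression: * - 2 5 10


Parsing prefix expression: * - 2 5 10
Step 1: Innermost operation '- 2 5'
  2 - 5 = -3
Step 2: Outer operation '* [-3] 10'
  -3 * 10 = -30

-30


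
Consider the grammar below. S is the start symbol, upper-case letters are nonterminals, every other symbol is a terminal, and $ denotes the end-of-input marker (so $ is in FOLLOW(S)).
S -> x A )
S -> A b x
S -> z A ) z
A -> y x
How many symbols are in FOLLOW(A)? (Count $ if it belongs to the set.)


S is the start symbol and does not occur in any rule body, so FOLLOW(S) = {$}.
Examining every occurrence of A in a rule body:
  S -> x A ) : A is followed by terminal ')' -> add ')'
  S -> A b x : A is followed by terminal 'b' -> add 'b'
  S -> z A ) z : A is followed by terminal ')' -> add ')' (already in the set)
  A -> y x : A does not occur in the body -> contributes nothing
FOLLOW(A) = {), b}
Count: 2

2


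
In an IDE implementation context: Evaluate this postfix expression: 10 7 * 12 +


Processing tokens left to right:
Push 10, Push 7
Pop 10 and 7, compute 10 * 7 = 70, push 70
Push 12
Pop 70 and 12, compute 70 + 12 = 82, push 82
Stack result: 82

82


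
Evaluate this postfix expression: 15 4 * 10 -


Processing tokens left to right:
Push 15, Push 4
Pop 15 and 4, compute 15 * 4 = 60, push 60
Push 10
Pop 60 and 10, compute 60 - 10 = 50, push 50
Stack result: 50

50


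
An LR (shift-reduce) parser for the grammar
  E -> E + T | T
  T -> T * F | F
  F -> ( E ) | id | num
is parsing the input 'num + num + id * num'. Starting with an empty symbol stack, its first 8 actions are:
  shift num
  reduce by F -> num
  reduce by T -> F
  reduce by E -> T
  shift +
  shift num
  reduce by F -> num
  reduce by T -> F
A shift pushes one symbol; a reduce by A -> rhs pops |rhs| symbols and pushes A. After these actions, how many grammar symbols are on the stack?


Tracking the symbol stack through each action:
  Action 1: shift 'num' : push -> stack = [num] (size 1)
  Action 2: reduce by F -> num : pop 1, push F -> stack = [F] (size 1)
  Action 3: reduce by T -> F : pop 1, push T -> stack = [T] (size 1)
  Action 4: reduce by E -> T : pop 1, push E -> stack = [E] (size 1)
  Action 5: shift '+' : push -> stack = [E, +] (size 2)
  Action 6: shift 'num' : push -> stack = [E, +, num] (size 3)
  Action 7: reduce by F -> num : pop 1, push F -> stack = [E, +, F] (size 3)
  Action 8: reduce by T -> F : pop 1, push T -> stack = [E, +, T] (size 3)
Final stack size: 3

3


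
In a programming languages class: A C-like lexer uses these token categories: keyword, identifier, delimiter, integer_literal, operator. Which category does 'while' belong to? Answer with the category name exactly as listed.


Token: 'while'
Checking categories:
  identifier: no
  integer_literal: no
  operator: no
  keyword: YES
  delimiter: no
Category: keyword

keyword


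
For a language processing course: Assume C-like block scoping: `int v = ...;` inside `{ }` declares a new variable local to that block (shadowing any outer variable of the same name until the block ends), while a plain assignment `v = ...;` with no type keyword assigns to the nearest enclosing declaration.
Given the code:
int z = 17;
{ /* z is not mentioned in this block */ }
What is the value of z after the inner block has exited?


Analyzing scoping rules:
Outer scope: declares z = 17
Inner block: z is neither redeclared nor assigned -> unchanged
After the block -> 17
Result: 17

17


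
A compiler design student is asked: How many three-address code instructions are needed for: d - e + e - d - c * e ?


Expression: d - e + e - d - c * e
Generating three-address code (respecting * over +/- precedence):
  Instruction 1: t1 = c * e
  Instruction 2: t2 = d - e
  Instruction 3: t3 = t2 + e
  Instruction 4: t4 = t3 - d
  Instruction 5: t5 = t4 - t1
Total instructions: 5

5


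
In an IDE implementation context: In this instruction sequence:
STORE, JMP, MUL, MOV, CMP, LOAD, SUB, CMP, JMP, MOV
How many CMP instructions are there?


Scanning instruction sequence for CMP:
  Position 1: STORE
  Position 2: JMP
  Position 3: MUL
  Position 4: MOV
  Position 5: CMP <- MATCH
  Position 6: LOAD
  Position 7: SUB
  Position 8: CMP <- MATCH
  Position 9: JMP
  Position 10: MOV
Matches at positions: [5, 8]
Total CMP count: 2

2


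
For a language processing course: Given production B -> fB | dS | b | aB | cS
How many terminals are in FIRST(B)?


Production: B -> fB | dS | b | aB | cS
Examining each alternative for leading terminals:
  B -> fB : first terminal = 'f'
  B -> dS : first terminal = 'd'
  B -> b : first terminal = 'b'
  B -> aB : first terminal = 'a'
  B -> cS : first terminal = 'c'
FIRST(B) = {a, b, c, d, f}
Count: 5

5


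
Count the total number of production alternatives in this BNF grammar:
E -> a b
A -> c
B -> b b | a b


Counting alternatives per rule:
  E: 1 alternative(s)
  A: 1 alternative(s)
  B: 2 alternative(s)
Sum: 1 + 1 + 2 = 4

4


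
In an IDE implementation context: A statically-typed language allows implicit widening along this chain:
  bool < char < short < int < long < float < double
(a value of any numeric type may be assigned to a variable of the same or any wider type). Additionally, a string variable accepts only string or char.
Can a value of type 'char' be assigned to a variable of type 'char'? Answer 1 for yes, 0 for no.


Target variable type: char
Source value type: char
Numeric ranks: char=1, char=1
Widening allowed iff rank(source) <= rank(target): 1 <= 1? Yes
Result: 1

1


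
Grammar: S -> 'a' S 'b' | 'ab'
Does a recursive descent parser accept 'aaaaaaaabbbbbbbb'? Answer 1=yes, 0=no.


Grammar accepts strings of the form a^n b^n (n >= 1)
Word: 'aaaaaaaabbbbbbbb'
Counting: 8 a's and 8 b's
Check: 8 == 8? Yes
Derivation (S -> aSb applied 7 time(s), then S -> ab): S => aSb => aaSbb => aaaSbbb => aaaaSbbbb => aaaaaSbbbbb => aaaaaaSbbbbbb => aaaaaaaSbbbbbbb => aaaaaaaabbbbbbbb
Accepted

1


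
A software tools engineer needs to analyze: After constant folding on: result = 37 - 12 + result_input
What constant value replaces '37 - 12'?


Identifying constant sub-expression:
  Original: result = 37 - 12 + result_input
  37 and 12 are both compile-time constants
  Evaluating: 37 - 12 = 25
  After folding: result = 25 + result_input

25
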